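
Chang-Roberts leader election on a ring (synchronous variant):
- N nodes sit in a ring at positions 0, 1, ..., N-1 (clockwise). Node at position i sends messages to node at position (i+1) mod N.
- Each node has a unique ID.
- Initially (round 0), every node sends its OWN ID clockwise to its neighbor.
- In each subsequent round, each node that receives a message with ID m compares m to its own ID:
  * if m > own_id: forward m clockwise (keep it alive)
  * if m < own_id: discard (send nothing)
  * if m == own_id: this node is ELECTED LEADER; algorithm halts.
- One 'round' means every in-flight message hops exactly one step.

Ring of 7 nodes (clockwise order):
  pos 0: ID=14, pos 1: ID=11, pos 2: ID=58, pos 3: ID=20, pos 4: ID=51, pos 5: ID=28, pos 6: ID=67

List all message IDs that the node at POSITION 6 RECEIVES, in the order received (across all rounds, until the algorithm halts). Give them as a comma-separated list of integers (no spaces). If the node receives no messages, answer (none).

Round 1: pos1(id11) recv 14: fwd; pos2(id58) recv 11: drop; pos3(id20) recv 58: fwd; pos4(id51) recv 20: drop; pos5(id28) recv 51: fwd; pos6(id67) recv 28: drop; pos0(id14) recv 67: fwd
Round 2: pos2(id58) recv 14: drop; pos4(id51) recv 58: fwd; pos6(id67) recv 51: drop; pos1(id11) recv 67: fwd
Round 3: pos5(id28) recv 58: fwd; pos2(id58) recv 67: fwd
Round 4: pos6(id67) recv 58: drop; pos3(id20) recv 67: fwd
Round 5: pos4(id51) recv 67: fwd
Round 6: pos5(id28) recv 67: fwd
Round 7: pos6(id67) recv 67: ELECTED

Answer: 28,51,58,67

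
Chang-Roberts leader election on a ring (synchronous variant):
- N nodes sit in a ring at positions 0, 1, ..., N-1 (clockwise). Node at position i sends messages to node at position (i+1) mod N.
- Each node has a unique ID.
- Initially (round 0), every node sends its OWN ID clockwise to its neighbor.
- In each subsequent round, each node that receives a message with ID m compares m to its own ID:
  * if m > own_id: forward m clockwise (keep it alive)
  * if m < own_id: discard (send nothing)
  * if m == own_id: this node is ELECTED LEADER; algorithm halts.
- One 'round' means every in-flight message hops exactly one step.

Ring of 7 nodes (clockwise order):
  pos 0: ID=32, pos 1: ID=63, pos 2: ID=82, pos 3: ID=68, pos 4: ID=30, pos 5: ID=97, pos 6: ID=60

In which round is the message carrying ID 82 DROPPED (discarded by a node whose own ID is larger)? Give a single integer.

Answer: 3

Derivation:
Round 1: pos1(id63) recv 32: drop; pos2(id82) recv 63: drop; pos3(id68) recv 82: fwd; pos4(id30) recv 68: fwd; pos5(id97) recv 30: drop; pos6(id60) recv 97: fwd; pos0(id32) recv 60: fwd
Round 2: pos4(id30) recv 82: fwd; pos5(id97) recv 68: drop; pos0(id32) recv 97: fwd; pos1(id63) recv 60: drop
Round 3: pos5(id97) recv 82: drop; pos1(id63) recv 97: fwd
Round 4: pos2(id82) recv 97: fwd
Round 5: pos3(id68) recv 97: fwd
Round 6: pos4(id30) recv 97: fwd
Round 7: pos5(id97) recv 97: ELECTED
Message ID 82 originates at pos 2; dropped at pos 5 in round 3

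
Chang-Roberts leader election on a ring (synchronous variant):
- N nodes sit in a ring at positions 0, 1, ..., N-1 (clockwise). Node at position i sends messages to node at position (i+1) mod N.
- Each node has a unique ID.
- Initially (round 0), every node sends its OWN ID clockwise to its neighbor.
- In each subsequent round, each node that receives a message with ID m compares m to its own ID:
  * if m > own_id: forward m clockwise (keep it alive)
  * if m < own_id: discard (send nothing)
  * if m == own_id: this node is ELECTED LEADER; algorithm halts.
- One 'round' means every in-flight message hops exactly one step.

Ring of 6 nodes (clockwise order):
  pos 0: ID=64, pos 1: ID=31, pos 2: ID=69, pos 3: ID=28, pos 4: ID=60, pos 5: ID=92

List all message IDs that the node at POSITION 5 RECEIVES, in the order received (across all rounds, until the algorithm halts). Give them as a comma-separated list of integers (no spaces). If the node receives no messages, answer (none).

Answer: 60,69,92

Derivation:
Round 1: pos1(id31) recv 64: fwd; pos2(id69) recv 31: drop; pos3(id28) recv 69: fwd; pos4(id60) recv 28: drop; pos5(id92) recv 60: drop; pos0(id64) recv 92: fwd
Round 2: pos2(id69) recv 64: drop; pos4(id60) recv 69: fwd; pos1(id31) recv 92: fwd
Round 3: pos5(id92) recv 69: drop; pos2(id69) recv 92: fwd
Round 4: pos3(id28) recv 92: fwd
Round 5: pos4(id60) recv 92: fwd
Round 6: pos5(id92) recv 92: ELECTED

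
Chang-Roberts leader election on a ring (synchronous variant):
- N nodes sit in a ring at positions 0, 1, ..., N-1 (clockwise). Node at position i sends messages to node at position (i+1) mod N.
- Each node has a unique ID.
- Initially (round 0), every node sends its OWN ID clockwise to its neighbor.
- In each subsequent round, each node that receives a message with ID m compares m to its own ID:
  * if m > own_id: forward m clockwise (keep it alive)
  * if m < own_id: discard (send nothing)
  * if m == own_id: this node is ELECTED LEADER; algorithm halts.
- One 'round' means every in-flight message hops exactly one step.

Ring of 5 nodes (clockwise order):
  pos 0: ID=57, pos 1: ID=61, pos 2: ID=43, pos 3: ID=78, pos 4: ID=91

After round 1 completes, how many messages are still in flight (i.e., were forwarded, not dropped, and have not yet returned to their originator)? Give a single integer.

Answer: 2

Derivation:
Round 1: pos1(id61) recv 57: drop; pos2(id43) recv 61: fwd; pos3(id78) recv 43: drop; pos4(id91) recv 78: drop; pos0(id57) recv 91: fwd
After round 1: 2 messages still in flight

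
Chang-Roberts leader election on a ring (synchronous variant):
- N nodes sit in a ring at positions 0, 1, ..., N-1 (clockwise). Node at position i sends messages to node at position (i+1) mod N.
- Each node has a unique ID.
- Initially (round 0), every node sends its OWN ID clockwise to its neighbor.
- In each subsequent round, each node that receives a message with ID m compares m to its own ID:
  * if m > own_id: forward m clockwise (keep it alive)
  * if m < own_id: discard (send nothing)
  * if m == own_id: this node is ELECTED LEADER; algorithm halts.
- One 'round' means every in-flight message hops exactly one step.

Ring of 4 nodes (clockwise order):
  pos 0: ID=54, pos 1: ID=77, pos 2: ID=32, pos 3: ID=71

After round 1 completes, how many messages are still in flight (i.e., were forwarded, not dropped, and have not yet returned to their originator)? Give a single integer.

Answer: 2

Derivation:
Round 1: pos1(id77) recv 54: drop; pos2(id32) recv 77: fwd; pos3(id71) recv 32: drop; pos0(id54) recv 71: fwd
After round 1: 2 messages still in flight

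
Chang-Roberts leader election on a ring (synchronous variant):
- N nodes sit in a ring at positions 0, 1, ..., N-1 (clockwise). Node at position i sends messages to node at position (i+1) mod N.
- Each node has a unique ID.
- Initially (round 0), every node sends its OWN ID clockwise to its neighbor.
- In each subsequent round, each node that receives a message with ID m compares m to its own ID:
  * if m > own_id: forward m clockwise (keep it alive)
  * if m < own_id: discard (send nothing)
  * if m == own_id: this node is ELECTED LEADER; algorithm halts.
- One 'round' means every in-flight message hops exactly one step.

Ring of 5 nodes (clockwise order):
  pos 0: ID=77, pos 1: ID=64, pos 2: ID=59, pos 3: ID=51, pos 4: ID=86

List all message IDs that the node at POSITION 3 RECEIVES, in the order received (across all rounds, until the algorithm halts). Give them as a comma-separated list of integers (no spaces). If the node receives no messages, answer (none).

Round 1: pos1(id64) recv 77: fwd; pos2(id59) recv 64: fwd; pos3(id51) recv 59: fwd; pos4(id86) recv 51: drop; pos0(id77) recv 86: fwd
Round 2: pos2(id59) recv 77: fwd; pos3(id51) recv 64: fwd; pos4(id86) recv 59: drop; pos1(id64) recv 86: fwd
Round 3: pos3(id51) recv 77: fwd; pos4(id86) recv 64: drop; pos2(id59) recv 86: fwd
Round 4: pos4(id86) recv 77: drop; pos3(id51) recv 86: fwd
Round 5: pos4(id86) recv 86: ELECTED

Answer: 59,64,77,86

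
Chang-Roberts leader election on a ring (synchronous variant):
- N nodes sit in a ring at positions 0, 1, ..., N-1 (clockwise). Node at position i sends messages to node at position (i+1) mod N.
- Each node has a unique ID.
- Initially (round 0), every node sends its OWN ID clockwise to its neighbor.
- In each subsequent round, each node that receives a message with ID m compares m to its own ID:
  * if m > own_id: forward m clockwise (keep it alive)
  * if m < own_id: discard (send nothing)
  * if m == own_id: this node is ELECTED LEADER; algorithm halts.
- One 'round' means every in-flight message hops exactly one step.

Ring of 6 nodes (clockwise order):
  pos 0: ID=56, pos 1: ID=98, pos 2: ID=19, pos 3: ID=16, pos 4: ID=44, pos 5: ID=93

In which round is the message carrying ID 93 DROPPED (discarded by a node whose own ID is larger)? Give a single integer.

Answer: 2

Derivation:
Round 1: pos1(id98) recv 56: drop; pos2(id19) recv 98: fwd; pos3(id16) recv 19: fwd; pos4(id44) recv 16: drop; pos5(id93) recv 44: drop; pos0(id56) recv 93: fwd
Round 2: pos3(id16) recv 98: fwd; pos4(id44) recv 19: drop; pos1(id98) recv 93: drop
Round 3: pos4(id44) recv 98: fwd
Round 4: pos5(id93) recv 98: fwd
Round 5: pos0(id56) recv 98: fwd
Round 6: pos1(id98) recv 98: ELECTED
Message ID 93 originates at pos 5; dropped at pos 1 in round 2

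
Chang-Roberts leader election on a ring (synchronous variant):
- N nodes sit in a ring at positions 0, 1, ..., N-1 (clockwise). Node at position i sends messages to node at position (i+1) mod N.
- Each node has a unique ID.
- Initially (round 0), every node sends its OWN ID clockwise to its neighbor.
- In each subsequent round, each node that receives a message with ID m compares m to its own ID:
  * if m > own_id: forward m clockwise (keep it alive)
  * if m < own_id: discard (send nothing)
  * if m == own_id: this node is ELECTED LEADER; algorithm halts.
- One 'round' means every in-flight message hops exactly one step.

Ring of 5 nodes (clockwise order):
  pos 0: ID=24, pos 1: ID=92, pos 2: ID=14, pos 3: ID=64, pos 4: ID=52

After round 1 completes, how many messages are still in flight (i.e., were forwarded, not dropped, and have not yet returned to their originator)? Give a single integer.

Answer: 3

Derivation:
Round 1: pos1(id92) recv 24: drop; pos2(id14) recv 92: fwd; pos3(id64) recv 14: drop; pos4(id52) recv 64: fwd; pos0(id24) recv 52: fwd
After round 1: 3 messages still in flight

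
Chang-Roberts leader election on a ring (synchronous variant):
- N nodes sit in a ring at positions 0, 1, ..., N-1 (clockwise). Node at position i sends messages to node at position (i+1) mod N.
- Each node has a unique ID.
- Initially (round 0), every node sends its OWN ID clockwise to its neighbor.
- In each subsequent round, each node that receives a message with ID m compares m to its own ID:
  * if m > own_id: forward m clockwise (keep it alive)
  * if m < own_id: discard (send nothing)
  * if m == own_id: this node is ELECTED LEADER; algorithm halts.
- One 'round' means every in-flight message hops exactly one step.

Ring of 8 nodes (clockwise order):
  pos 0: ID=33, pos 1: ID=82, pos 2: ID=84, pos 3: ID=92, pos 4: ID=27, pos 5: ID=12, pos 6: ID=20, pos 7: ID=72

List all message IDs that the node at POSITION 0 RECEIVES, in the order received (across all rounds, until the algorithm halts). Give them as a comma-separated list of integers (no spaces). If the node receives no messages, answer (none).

Round 1: pos1(id82) recv 33: drop; pos2(id84) recv 82: drop; pos3(id92) recv 84: drop; pos4(id27) recv 92: fwd; pos5(id12) recv 27: fwd; pos6(id20) recv 12: drop; pos7(id72) recv 20: drop; pos0(id33) recv 72: fwd
Round 2: pos5(id12) recv 92: fwd; pos6(id20) recv 27: fwd; pos1(id82) recv 72: drop
Round 3: pos6(id20) recv 92: fwd; pos7(id72) recv 27: drop
Round 4: pos7(id72) recv 92: fwd
Round 5: pos0(id33) recv 92: fwd
Round 6: pos1(id82) recv 92: fwd
Round 7: pos2(id84) recv 92: fwd
Round 8: pos3(id92) recv 92: ELECTED

Answer: 72,92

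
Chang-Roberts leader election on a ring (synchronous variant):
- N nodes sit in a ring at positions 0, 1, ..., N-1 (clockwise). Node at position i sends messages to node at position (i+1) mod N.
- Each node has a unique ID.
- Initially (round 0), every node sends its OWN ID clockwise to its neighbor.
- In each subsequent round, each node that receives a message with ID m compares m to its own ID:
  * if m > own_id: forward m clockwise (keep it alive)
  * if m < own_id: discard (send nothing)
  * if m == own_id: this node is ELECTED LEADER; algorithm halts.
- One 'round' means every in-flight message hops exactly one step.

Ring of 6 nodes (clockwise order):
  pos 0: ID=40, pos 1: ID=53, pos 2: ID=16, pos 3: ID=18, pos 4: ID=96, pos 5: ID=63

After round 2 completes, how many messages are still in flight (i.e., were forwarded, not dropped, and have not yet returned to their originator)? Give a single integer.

Round 1: pos1(id53) recv 40: drop; pos2(id16) recv 53: fwd; pos3(id18) recv 16: drop; pos4(id96) recv 18: drop; pos5(id63) recv 96: fwd; pos0(id40) recv 63: fwd
Round 2: pos3(id18) recv 53: fwd; pos0(id40) recv 96: fwd; pos1(id53) recv 63: fwd
After round 2: 3 messages still in flight

Answer: 3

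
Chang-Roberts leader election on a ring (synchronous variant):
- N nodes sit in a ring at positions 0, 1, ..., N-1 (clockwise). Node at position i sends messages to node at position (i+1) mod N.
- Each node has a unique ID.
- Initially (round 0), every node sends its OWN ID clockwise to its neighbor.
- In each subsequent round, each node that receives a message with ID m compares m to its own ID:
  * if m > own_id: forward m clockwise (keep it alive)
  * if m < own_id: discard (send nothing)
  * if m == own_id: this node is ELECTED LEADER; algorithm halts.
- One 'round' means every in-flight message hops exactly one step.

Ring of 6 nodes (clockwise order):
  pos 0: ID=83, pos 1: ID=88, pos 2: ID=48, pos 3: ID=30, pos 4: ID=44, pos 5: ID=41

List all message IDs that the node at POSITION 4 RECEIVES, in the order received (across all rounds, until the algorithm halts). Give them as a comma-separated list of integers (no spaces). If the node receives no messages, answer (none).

Round 1: pos1(id88) recv 83: drop; pos2(id48) recv 88: fwd; pos3(id30) recv 48: fwd; pos4(id44) recv 30: drop; pos5(id41) recv 44: fwd; pos0(id83) recv 41: drop
Round 2: pos3(id30) recv 88: fwd; pos4(id44) recv 48: fwd; pos0(id83) recv 44: drop
Round 3: pos4(id44) recv 88: fwd; pos5(id41) recv 48: fwd
Round 4: pos5(id41) recv 88: fwd; pos0(id83) recv 48: drop
Round 5: pos0(id83) recv 88: fwd
Round 6: pos1(id88) recv 88: ELECTED

Answer: 30,48,88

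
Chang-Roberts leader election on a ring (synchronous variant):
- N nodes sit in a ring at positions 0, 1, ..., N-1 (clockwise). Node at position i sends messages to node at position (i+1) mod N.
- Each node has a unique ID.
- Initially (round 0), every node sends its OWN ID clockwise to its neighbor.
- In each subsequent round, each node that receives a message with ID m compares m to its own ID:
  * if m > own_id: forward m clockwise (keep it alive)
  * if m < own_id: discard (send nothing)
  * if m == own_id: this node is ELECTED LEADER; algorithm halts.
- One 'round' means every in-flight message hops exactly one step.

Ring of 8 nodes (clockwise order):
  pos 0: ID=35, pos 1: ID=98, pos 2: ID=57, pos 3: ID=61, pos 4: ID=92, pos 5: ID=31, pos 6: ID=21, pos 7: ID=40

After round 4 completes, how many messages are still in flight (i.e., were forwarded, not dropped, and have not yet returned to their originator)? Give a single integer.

Round 1: pos1(id98) recv 35: drop; pos2(id57) recv 98: fwd; pos3(id61) recv 57: drop; pos4(id92) recv 61: drop; pos5(id31) recv 92: fwd; pos6(id21) recv 31: fwd; pos7(id40) recv 21: drop; pos0(id35) recv 40: fwd
Round 2: pos3(id61) recv 98: fwd; pos6(id21) recv 92: fwd; pos7(id40) recv 31: drop; pos1(id98) recv 40: drop
Round 3: pos4(id92) recv 98: fwd; pos7(id40) recv 92: fwd
Round 4: pos5(id31) recv 98: fwd; pos0(id35) recv 92: fwd
After round 4: 2 messages still in flight

Answer: 2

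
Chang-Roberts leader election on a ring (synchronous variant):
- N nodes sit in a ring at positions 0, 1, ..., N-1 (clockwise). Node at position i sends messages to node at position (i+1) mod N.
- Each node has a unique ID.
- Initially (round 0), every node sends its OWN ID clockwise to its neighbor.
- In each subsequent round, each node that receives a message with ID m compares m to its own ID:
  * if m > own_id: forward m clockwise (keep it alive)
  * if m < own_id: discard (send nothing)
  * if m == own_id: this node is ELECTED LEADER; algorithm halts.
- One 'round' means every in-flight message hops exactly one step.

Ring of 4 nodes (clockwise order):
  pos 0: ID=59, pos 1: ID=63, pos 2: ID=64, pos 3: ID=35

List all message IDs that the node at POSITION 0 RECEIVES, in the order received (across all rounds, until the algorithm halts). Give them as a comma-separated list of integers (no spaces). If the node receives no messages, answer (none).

Answer: 35,64

Derivation:
Round 1: pos1(id63) recv 59: drop; pos2(id64) recv 63: drop; pos3(id35) recv 64: fwd; pos0(id59) recv 35: drop
Round 2: pos0(id59) recv 64: fwd
Round 3: pos1(id63) recv 64: fwd
Round 4: pos2(id64) recv 64: ELECTED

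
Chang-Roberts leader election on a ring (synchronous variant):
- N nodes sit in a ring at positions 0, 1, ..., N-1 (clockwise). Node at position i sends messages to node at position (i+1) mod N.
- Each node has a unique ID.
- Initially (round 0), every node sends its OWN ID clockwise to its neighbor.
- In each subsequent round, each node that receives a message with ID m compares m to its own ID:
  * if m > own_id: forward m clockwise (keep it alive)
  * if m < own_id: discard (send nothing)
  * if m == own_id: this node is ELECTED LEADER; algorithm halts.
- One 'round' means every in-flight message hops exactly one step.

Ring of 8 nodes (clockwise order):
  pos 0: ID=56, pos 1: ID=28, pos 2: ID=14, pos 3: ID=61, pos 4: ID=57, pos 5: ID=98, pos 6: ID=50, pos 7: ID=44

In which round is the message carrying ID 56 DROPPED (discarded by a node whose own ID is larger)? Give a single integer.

Answer: 3

Derivation:
Round 1: pos1(id28) recv 56: fwd; pos2(id14) recv 28: fwd; pos3(id61) recv 14: drop; pos4(id57) recv 61: fwd; pos5(id98) recv 57: drop; pos6(id50) recv 98: fwd; pos7(id44) recv 50: fwd; pos0(id56) recv 44: drop
Round 2: pos2(id14) recv 56: fwd; pos3(id61) recv 28: drop; pos5(id98) recv 61: drop; pos7(id44) recv 98: fwd; pos0(id56) recv 50: drop
Round 3: pos3(id61) recv 56: drop; pos0(id56) recv 98: fwd
Round 4: pos1(id28) recv 98: fwd
Round 5: pos2(id14) recv 98: fwd
Round 6: pos3(id61) recv 98: fwd
Round 7: pos4(id57) recv 98: fwd
Round 8: pos5(id98) recv 98: ELECTED
Message ID 56 originates at pos 0; dropped at pos 3 in round 3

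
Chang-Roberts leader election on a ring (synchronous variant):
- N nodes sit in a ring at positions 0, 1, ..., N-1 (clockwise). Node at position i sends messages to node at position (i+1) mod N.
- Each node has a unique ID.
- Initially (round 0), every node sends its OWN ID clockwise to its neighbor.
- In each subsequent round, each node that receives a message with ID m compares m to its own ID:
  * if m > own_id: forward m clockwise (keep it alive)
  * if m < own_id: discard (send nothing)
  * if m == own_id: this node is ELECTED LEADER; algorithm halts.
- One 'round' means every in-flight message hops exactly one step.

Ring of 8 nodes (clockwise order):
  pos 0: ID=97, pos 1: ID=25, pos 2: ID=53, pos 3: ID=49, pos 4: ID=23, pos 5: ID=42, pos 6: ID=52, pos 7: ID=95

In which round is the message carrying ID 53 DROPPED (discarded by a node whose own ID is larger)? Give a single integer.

Answer: 5

Derivation:
Round 1: pos1(id25) recv 97: fwd; pos2(id53) recv 25: drop; pos3(id49) recv 53: fwd; pos4(id23) recv 49: fwd; pos5(id42) recv 23: drop; pos6(id52) recv 42: drop; pos7(id95) recv 52: drop; pos0(id97) recv 95: drop
Round 2: pos2(id53) recv 97: fwd; pos4(id23) recv 53: fwd; pos5(id42) recv 49: fwd
Round 3: pos3(id49) recv 97: fwd; pos5(id42) recv 53: fwd; pos6(id52) recv 49: drop
Round 4: pos4(id23) recv 97: fwd; pos6(id52) recv 53: fwd
Round 5: pos5(id42) recv 97: fwd; pos7(id95) recv 53: drop
Round 6: pos6(id52) recv 97: fwd
Round 7: pos7(id95) recv 97: fwd
Round 8: pos0(id97) recv 97: ELECTED
Message ID 53 originates at pos 2; dropped at pos 7 in round 5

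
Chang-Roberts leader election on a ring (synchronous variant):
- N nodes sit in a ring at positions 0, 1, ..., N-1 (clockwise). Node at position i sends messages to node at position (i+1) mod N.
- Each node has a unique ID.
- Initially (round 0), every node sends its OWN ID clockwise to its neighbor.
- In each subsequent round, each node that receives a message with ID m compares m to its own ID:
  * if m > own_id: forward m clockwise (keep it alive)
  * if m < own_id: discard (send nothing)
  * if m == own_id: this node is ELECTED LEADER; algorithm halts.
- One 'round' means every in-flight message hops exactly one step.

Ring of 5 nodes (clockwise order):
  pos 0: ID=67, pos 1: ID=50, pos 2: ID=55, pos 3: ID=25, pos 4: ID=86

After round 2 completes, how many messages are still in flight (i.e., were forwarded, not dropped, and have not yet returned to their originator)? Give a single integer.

Round 1: pos1(id50) recv 67: fwd; pos2(id55) recv 50: drop; pos3(id25) recv 55: fwd; pos4(id86) recv 25: drop; pos0(id67) recv 86: fwd
Round 2: pos2(id55) recv 67: fwd; pos4(id86) recv 55: drop; pos1(id50) recv 86: fwd
After round 2: 2 messages still in flight

Answer: 2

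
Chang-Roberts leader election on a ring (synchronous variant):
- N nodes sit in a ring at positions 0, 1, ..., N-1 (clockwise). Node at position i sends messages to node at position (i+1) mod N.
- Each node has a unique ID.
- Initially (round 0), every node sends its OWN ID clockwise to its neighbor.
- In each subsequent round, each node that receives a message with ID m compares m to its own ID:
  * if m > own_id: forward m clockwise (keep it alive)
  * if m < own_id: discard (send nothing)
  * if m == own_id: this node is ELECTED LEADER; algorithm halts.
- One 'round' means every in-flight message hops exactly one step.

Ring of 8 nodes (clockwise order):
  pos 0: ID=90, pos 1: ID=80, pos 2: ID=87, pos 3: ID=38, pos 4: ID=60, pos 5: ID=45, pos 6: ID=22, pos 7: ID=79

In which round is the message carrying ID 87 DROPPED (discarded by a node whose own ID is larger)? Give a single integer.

Answer: 6

Derivation:
Round 1: pos1(id80) recv 90: fwd; pos2(id87) recv 80: drop; pos3(id38) recv 87: fwd; pos4(id60) recv 38: drop; pos5(id45) recv 60: fwd; pos6(id22) recv 45: fwd; pos7(id79) recv 22: drop; pos0(id90) recv 79: drop
Round 2: pos2(id87) recv 90: fwd; pos4(id60) recv 87: fwd; pos6(id22) recv 60: fwd; pos7(id79) recv 45: drop
Round 3: pos3(id38) recv 90: fwd; pos5(id45) recv 87: fwd; pos7(id79) recv 60: drop
Round 4: pos4(id60) recv 90: fwd; pos6(id22) recv 87: fwd
Round 5: pos5(id45) recv 90: fwd; pos7(id79) recv 87: fwd
Round 6: pos6(id22) recv 90: fwd; pos0(id90) recv 87: drop
Round 7: pos7(id79) recv 90: fwd
Round 8: pos0(id90) recv 90: ELECTED
Message ID 87 originates at pos 2; dropped at pos 0 in round 6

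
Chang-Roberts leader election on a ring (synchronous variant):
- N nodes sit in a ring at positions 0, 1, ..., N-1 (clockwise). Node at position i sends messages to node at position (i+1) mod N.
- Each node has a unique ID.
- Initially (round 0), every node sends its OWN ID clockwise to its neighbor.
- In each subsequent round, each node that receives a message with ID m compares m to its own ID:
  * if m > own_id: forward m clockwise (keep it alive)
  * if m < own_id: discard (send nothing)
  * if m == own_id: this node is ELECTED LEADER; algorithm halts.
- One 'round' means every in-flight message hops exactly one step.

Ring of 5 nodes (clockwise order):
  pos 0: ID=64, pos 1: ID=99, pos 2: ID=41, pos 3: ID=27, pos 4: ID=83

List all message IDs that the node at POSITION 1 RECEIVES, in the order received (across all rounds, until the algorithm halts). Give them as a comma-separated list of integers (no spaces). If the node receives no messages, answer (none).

Round 1: pos1(id99) recv 64: drop; pos2(id41) recv 99: fwd; pos3(id27) recv 41: fwd; pos4(id83) recv 27: drop; pos0(id64) recv 83: fwd
Round 2: pos3(id27) recv 99: fwd; pos4(id83) recv 41: drop; pos1(id99) recv 83: drop
Round 3: pos4(id83) recv 99: fwd
Round 4: pos0(id64) recv 99: fwd
Round 5: pos1(id99) recv 99: ELECTED

Answer: 64,83,99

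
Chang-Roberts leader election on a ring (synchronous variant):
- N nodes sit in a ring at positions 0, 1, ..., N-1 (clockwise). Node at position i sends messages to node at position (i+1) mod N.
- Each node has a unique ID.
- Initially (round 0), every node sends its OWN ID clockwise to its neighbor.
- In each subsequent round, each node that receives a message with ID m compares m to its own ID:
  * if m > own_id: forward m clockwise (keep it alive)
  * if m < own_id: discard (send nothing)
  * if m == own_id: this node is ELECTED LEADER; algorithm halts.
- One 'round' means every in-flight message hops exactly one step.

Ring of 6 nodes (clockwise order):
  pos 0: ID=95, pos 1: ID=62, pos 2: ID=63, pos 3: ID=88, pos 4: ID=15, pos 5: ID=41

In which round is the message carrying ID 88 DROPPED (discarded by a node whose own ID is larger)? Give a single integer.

Answer: 3

Derivation:
Round 1: pos1(id62) recv 95: fwd; pos2(id63) recv 62: drop; pos3(id88) recv 63: drop; pos4(id15) recv 88: fwd; pos5(id41) recv 15: drop; pos0(id95) recv 41: drop
Round 2: pos2(id63) recv 95: fwd; pos5(id41) recv 88: fwd
Round 3: pos3(id88) recv 95: fwd; pos0(id95) recv 88: drop
Round 4: pos4(id15) recv 95: fwd
Round 5: pos5(id41) recv 95: fwd
Round 6: pos0(id95) recv 95: ELECTED
Message ID 88 originates at pos 3; dropped at pos 0 in round 3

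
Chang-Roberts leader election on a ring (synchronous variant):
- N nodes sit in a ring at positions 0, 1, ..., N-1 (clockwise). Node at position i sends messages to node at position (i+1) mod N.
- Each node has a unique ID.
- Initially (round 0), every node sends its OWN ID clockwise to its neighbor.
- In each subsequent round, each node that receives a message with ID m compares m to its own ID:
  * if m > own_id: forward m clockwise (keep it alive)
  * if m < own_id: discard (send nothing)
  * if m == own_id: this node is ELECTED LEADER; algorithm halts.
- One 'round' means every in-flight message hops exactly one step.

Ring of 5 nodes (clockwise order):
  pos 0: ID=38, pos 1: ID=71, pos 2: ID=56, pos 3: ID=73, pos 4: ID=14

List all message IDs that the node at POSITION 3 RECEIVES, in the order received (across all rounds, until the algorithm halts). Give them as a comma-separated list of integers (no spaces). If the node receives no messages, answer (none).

Round 1: pos1(id71) recv 38: drop; pos2(id56) recv 71: fwd; pos3(id73) recv 56: drop; pos4(id14) recv 73: fwd; pos0(id38) recv 14: drop
Round 2: pos3(id73) recv 71: drop; pos0(id38) recv 73: fwd
Round 3: pos1(id71) recv 73: fwd
Round 4: pos2(id56) recv 73: fwd
Round 5: pos3(id73) recv 73: ELECTED

Answer: 56,71,73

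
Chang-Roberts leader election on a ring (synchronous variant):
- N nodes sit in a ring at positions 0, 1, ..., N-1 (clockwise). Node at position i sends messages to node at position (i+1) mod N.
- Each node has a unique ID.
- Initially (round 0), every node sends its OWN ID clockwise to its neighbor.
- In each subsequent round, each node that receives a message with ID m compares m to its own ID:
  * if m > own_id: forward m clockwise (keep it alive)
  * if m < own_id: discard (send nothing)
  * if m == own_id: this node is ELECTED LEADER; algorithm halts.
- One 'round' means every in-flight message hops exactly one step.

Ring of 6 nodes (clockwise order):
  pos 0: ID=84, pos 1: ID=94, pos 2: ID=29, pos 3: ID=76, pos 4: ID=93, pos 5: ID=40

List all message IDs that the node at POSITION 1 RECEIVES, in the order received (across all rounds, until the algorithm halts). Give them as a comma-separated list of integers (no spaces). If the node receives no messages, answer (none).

Answer: 84,93,94

Derivation:
Round 1: pos1(id94) recv 84: drop; pos2(id29) recv 94: fwd; pos3(id76) recv 29: drop; pos4(id93) recv 76: drop; pos5(id40) recv 93: fwd; pos0(id84) recv 40: drop
Round 2: pos3(id76) recv 94: fwd; pos0(id84) recv 93: fwd
Round 3: pos4(id93) recv 94: fwd; pos1(id94) recv 93: drop
Round 4: pos5(id40) recv 94: fwd
Round 5: pos0(id84) recv 94: fwd
Round 6: pos1(id94) recv 94: ELECTED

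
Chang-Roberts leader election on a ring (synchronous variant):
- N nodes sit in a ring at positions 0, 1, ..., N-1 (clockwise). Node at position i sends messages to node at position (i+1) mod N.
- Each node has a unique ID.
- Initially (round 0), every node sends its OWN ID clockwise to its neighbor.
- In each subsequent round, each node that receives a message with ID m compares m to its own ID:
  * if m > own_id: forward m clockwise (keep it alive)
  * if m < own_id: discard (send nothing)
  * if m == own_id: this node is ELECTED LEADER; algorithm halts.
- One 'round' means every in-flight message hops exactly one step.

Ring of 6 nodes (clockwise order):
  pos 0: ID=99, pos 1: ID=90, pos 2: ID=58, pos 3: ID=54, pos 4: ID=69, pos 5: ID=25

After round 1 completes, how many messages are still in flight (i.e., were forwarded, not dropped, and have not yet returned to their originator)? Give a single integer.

Answer: 4

Derivation:
Round 1: pos1(id90) recv 99: fwd; pos2(id58) recv 90: fwd; pos3(id54) recv 58: fwd; pos4(id69) recv 54: drop; pos5(id25) recv 69: fwd; pos0(id99) recv 25: drop
After round 1: 4 messages still in flight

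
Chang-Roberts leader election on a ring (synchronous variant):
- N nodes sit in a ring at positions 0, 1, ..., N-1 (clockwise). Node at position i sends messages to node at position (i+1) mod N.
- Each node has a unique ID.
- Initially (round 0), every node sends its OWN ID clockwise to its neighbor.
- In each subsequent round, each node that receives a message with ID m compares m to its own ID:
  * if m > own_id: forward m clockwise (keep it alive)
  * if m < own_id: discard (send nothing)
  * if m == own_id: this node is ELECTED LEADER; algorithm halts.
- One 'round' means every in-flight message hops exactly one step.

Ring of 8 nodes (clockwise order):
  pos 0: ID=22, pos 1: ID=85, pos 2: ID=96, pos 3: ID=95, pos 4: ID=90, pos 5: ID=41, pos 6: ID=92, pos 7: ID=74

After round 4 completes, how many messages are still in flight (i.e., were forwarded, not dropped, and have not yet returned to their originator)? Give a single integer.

Round 1: pos1(id85) recv 22: drop; pos2(id96) recv 85: drop; pos3(id95) recv 96: fwd; pos4(id90) recv 95: fwd; pos5(id41) recv 90: fwd; pos6(id92) recv 41: drop; pos7(id74) recv 92: fwd; pos0(id22) recv 74: fwd
Round 2: pos4(id90) recv 96: fwd; pos5(id41) recv 95: fwd; pos6(id92) recv 90: drop; pos0(id22) recv 92: fwd; pos1(id85) recv 74: drop
Round 3: pos5(id41) recv 96: fwd; pos6(id92) recv 95: fwd; pos1(id85) recv 92: fwd
Round 4: pos6(id92) recv 96: fwd; pos7(id74) recv 95: fwd; pos2(id96) recv 92: drop
After round 4: 2 messages still in flight

Answer: 2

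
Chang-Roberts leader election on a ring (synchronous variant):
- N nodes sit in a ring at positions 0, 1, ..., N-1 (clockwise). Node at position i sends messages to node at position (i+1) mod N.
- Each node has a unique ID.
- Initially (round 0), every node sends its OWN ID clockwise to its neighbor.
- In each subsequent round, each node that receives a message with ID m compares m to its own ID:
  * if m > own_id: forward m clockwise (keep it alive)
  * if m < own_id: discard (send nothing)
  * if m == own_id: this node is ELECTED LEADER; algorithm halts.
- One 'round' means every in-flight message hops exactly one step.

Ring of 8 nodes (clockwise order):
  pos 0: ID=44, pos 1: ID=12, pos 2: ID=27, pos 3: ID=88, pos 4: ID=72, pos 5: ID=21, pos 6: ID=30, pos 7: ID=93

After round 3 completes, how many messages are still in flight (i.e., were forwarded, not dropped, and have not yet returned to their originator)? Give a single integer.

Answer: 2

Derivation:
Round 1: pos1(id12) recv 44: fwd; pos2(id27) recv 12: drop; pos3(id88) recv 27: drop; pos4(id72) recv 88: fwd; pos5(id21) recv 72: fwd; pos6(id30) recv 21: drop; pos7(id93) recv 30: drop; pos0(id44) recv 93: fwd
Round 2: pos2(id27) recv 44: fwd; pos5(id21) recv 88: fwd; pos6(id30) recv 72: fwd; pos1(id12) recv 93: fwd
Round 3: pos3(id88) recv 44: drop; pos6(id30) recv 88: fwd; pos7(id93) recv 72: drop; pos2(id27) recv 93: fwd
After round 3: 2 messages still in flight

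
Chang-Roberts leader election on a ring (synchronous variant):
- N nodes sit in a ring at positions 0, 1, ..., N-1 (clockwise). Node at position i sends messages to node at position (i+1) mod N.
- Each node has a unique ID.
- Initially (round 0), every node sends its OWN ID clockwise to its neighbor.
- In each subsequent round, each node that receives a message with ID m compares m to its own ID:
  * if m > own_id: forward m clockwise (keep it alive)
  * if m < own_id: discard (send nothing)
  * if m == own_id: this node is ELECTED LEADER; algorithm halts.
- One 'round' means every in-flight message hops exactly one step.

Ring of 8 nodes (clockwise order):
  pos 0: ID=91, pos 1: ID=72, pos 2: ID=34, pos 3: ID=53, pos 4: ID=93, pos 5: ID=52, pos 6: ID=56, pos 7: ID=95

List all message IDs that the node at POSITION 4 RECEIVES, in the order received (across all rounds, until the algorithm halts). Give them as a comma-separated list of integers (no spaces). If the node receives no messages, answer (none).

Answer: 53,72,91,95

Derivation:
Round 1: pos1(id72) recv 91: fwd; pos2(id34) recv 72: fwd; pos3(id53) recv 34: drop; pos4(id93) recv 53: drop; pos5(id52) recv 93: fwd; pos6(id56) recv 52: drop; pos7(id95) recv 56: drop; pos0(id91) recv 95: fwd
Round 2: pos2(id34) recv 91: fwd; pos3(id53) recv 72: fwd; pos6(id56) recv 93: fwd; pos1(id72) recv 95: fwd
Round 3: pos3(id53) recv 91: fwd; pos4(id93) recv 72: drop; pos7(id95) recv 93: drop; pos2(id34) recv 95: fwd
Round 4: pos4(id93) recv 91: drop; pos3(id53) recv 95: fwd
Round 5: pos4(id93) recv 95: fwd
Round 6: pos5(id52) recv 95: fwd
Round 7: pos6(id56) recv 95: fwd
Round 8: pos7(id95) recv 95: ELECTED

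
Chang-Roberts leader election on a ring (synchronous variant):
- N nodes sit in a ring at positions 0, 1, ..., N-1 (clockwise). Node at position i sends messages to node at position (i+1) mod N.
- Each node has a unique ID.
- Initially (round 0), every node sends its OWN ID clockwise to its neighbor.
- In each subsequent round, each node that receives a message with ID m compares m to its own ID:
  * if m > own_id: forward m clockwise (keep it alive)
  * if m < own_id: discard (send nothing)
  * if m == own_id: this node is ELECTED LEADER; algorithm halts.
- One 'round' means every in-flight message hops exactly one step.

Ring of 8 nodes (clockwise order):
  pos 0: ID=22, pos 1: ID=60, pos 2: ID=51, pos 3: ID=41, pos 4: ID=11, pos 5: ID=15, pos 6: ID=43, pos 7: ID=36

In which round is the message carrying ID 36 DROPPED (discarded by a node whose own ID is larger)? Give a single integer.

Answer: 2

Derivation:
Round 1: pos1(id60) recv 22: drop; pos2(id51) recv 60: fwd; pos3(id41) recv 51: fwd; pos4(id11) recv 41: fwd; pos5(id15) recv 11: drop; pos6(id43) recv 15: drop; pos7(id36) recv 43: fwd; pos0(id22) recv 36: fwd
Round 2: pos3(id41) recv 60: fwd; pos4(id11) recv 51: fwd; pos5(id15) recv 41: fwd; pos0(id22) recv 43: fwd; pos1(id60) recv 36: drop
Round 3: pos4(id11) recv 60: fwd; pos5(id15) recv 51: fwd; pos6(id43) recv 41: drop; pos1(id60) recv 43: drop
Round 4: pos5(id15) recv 60: fwd; pos6(id43) recv 51: fwd
Round 5: pos6(id43) recv 60: fwd; pos7(id36) recv 51: fwd
Round 6: pos7(id36) recv 60: fwd; pos0(id22) recv 51: fwd
Round 7: pos0(id22) recv 60: fwd; pos1(id60) recv 51: drop
Round 8: pos1(id60) recv 60: ELECTED
Message ID 36 originates at pos 7; dropped at pos 1 in round 2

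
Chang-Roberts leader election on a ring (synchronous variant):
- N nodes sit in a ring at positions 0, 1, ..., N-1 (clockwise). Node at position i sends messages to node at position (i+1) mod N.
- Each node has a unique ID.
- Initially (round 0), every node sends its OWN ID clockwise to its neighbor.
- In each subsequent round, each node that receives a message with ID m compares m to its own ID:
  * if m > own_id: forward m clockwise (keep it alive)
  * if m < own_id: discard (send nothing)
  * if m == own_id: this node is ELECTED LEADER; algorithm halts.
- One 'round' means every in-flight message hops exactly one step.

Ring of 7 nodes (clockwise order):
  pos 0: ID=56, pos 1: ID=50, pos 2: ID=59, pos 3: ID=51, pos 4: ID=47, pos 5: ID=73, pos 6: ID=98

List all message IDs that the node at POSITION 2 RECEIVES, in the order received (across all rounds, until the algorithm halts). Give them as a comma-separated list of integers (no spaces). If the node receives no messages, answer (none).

Round 1: pos1(id50) recv 56: fwd; pos2(id59) recv 50: drop; pos3(id51) recv 59: fwd; pos4(id47) recv 51: fwd; pos5(id73) recv 47: drop; pos6(id98) recv 73: drop; pos0(id56) recv 98: fwd
Round 2: pos2(id59) recv 56: drop; pos4(id47) recv 59: fwd; pos5(id73) recv 51: drop; pos1(id50) recv 98: fwd
Round 3: pos5(id73) recv 59: drop; pos2(id59) recv 98: fwd
Round 4: pos3(id51) recv 98: fwd
Round 5: pos4(id47) recv 98: fwd
Round 6: pos5(id73) recv 98: fwd
Round 7: pos6(id98) recv 98: ELECTED

Answer: 50,56,98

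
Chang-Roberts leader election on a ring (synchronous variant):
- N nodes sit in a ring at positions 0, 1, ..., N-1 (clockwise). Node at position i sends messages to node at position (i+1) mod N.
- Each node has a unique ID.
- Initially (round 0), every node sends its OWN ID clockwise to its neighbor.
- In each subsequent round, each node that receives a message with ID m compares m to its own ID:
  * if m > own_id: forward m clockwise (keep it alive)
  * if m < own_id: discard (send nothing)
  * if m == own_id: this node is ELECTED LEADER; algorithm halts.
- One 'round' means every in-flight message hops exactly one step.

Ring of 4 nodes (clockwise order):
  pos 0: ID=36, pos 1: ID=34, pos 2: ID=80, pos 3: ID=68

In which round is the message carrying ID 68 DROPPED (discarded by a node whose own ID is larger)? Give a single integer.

Answer: 3

Derivation:
Round 1: pos1(id34) recv 36: fwd; pos2(id80) recv 34: drop; pos3(id68) recv 80: fwd; pos0(id36) recv 68: fwd
Round 2: pos2(id80) recv 36: drop; pos0(id36) recv 80: fwd; pos1(id34) recv 68: fwd
Round 3: pos1(id34) recv 80: fwd; pos2(id80) recv 68: drop
Round 4: pos2(id80) recv 80: ELECTED
Message ID 68 originates at pos 3; dropped at pos 2 in round 3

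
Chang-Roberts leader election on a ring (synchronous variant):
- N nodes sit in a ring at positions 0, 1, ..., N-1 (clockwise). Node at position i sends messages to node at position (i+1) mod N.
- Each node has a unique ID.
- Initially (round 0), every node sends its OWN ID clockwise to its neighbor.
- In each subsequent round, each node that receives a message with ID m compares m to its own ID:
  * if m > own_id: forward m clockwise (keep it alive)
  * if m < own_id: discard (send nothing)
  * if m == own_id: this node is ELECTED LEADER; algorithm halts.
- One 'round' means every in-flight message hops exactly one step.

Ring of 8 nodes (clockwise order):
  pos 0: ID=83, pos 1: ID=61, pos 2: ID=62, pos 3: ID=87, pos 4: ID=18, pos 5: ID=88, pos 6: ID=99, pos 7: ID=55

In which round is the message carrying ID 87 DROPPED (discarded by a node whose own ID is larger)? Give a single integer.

Answer: 2

Derivation:
Round 1: pos1(id61) recv 83: fwd; pos2(id62) recv 61: drop; pos3(id87) recv 62: drop; pos4(id18) recv 87: fwd; pos5(id88) recv 18: drop; pos6(id99) recv 88: drop; pos7(id55) recv 99: fwd; pos0(id83) recv 55: drop
Round 2: pos2(id62) recv 83: fwd; pos5(id88) recv 87: drop; pos0(id83) recv 99: fwd
Round 3: pos3(id87) recv 83: drop; pos1(id61) recv 99: fwd
Round 4: pos2(id62) recv 99: fwd
Round 5: pos3(id87) recv 99: fwd
Round 6: pos4(id18) recv 99: fwd
Round 7: pos5(id88) recv 99: fwd
Round 8: pos6(id99) recv 99: ELECTED
Message ID 87 originates at pos 3; dropped at pos 5 in round 2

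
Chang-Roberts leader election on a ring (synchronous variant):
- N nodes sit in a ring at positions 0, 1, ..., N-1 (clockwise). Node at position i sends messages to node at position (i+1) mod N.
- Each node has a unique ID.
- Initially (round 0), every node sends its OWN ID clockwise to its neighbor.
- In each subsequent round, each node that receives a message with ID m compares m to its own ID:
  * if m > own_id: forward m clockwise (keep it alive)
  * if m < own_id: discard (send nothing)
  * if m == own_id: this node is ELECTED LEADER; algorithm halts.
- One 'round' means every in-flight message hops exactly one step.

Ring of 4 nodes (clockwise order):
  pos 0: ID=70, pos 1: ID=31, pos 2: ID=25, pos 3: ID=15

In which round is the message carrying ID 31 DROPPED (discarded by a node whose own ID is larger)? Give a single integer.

Round 1: pos1(id31) recv 70: fwd; pos2(id25) recv 31: fwd; pos3(id15) recv 25: fwd; pos0(id70) recv 15: drop
Round 2: pos2(id25) recv 70: fwd; pos3(id15) recv 31: fwd; pos0(id70) recv 25: drop
Round 3: pos3(id15) recv 70: fwd; pos0(id70) recv 31: drop
Round 4: pos0(id70) recv 70: ELECTED
Message ID 31 originates at pos 1; dropped at pos 0 in round 3

Answer: 3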